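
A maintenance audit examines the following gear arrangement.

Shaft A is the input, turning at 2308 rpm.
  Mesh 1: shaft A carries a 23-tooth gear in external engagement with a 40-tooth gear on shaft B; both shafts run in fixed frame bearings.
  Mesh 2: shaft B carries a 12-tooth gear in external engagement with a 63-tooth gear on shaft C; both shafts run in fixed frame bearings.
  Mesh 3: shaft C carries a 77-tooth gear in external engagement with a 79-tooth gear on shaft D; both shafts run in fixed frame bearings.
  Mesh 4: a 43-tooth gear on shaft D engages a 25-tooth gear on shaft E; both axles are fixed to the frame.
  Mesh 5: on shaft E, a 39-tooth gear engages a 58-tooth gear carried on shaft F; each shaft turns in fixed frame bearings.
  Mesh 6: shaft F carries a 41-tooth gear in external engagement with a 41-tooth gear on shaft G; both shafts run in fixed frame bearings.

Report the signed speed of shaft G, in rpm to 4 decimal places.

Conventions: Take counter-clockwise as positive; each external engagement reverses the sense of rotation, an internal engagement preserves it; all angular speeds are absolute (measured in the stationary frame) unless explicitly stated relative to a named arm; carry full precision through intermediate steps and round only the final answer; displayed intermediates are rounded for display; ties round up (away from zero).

+284.9529 rpm

class = fixed-axis compound train [6 meshes; 6 ratios multiply, 6 sense flips]
mesh 1 [23T→40T]: ω = 2308.0000×23/40 = 1327.1000 rpm, sense flips to −
mesh 2 [12T→63T]: ω = 1327.1000×12/63 = 252.7810 rpm, sense flips to +
mesh 3 [77T→79T]: ω = 252.7810×77/79 = 246.3814 rpm, sense flips to −
mesh 4 [43T→25T]: ω = 246.3814×43/25 = 423.7761 rpm, sense flips to +
mesh 5 [39T→58T]: ω = 423.7761×39/58 = 284.9529 rpm, sense flips to −
mesh 6 [41T→41T]: ω = 284.9529×41/41 = 284.9529 rpm, sense flips to +
signed output speed = +284.9529 rpm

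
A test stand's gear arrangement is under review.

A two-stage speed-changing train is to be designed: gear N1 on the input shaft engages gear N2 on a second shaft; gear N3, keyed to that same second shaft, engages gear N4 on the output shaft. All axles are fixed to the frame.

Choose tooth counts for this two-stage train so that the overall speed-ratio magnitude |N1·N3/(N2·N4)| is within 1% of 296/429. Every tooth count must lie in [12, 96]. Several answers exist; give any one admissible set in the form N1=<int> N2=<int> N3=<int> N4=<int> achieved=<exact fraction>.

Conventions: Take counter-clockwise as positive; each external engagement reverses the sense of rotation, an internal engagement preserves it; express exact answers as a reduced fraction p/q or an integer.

N1=16 N2=13 N3=37 N4=66 achieved=296/429

design class (target 296/429): fixed-axis compound train
target = 296/429 in lowest terms: an exact hit needs N1·N3 = k·296 and N2·N4 = k·429 for one integer k, every count in [12, 96]; additionally prefer no 1:1 stage (N1 ≠ N2, N3 ≠ N4)
k = 1: no 1:1-free in-range split of k·296 and k·429 into factor pairs; take k = 2
k = 2: N1·N3 = 592 = 16·37, N2·N4 = 858 = 13·66
achieved = 16·37/(13·66) = 296/429; |achieved − target| = 0 ≤ 74/10725 ✓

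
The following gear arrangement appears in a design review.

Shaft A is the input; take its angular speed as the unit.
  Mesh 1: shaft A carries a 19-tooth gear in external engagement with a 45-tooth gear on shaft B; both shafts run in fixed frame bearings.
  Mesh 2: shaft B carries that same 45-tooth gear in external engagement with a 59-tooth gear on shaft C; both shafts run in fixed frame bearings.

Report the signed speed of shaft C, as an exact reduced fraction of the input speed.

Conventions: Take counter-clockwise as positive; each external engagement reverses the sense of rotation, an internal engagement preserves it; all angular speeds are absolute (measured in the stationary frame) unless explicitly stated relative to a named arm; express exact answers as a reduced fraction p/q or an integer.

19/59

2-mesh fixed-axis compound train (all bearings frame-fixed)
mesh 1 [19T→45T]: |ω|/ω_in = 1×19/45 = 19/45, sense flips to −
mesh 2 [45T→59T]: |ω|/ω_in = (19/45)×45/59 = 19/59, sense flips to +
signed output speed (× input speed) = 19/59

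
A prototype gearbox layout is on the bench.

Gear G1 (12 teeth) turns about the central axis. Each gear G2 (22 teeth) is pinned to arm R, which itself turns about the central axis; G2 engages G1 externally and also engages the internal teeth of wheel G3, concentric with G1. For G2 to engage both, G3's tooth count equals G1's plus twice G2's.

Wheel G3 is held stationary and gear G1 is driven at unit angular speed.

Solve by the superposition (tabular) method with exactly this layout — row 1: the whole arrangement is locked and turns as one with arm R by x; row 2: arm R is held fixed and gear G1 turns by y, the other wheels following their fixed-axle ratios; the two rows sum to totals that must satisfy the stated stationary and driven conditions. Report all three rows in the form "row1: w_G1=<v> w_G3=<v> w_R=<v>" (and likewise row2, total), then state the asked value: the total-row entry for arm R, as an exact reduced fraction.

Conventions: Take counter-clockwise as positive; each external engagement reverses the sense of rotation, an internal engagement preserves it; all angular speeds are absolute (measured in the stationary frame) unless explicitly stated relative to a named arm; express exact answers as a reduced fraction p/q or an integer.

class = planetary set [G3 = 12+2·22 = 56; Willis about the carrier]
row 1: whole set turns with the arm by x
superposition row 2 [arm held]: sun y, ring −(12/56)·y, arm 0
boundary: total ω_ring = x − (12/56)·y = 0 and total ω_sun = x + y = 1  ⇒  y = 14/17, x = 3/17
row 2 ring = −(12/56)·14/17 = -3/17
totals (row 1 + row 2): sun 3/17 + 14/17 = 1, ring 3/17 + (-3/17) = 0, arm 3/17 + 0 = 3/17
asked cell (total, arm) = 3/17

row1: w_G1=3/17 w_G3=3/17 w_R=3/17
row2: w_G1=14/17 w_G3=-3/17 w_R=0
total: w_G1=1 w_G3=0 w_R=3/17
asked value: 3/17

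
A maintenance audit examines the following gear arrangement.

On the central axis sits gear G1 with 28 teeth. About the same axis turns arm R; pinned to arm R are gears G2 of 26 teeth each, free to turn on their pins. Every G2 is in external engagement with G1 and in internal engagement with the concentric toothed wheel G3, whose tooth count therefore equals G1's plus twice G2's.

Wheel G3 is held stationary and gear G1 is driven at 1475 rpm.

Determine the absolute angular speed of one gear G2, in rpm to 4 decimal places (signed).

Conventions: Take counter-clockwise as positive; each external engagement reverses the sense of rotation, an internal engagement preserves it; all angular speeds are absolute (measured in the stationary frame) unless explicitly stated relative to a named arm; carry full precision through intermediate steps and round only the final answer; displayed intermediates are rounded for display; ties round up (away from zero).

class = planetary set [G3 = 28+2·26 = 80; Willis about the carrier]
normalise by the input: solve with ω_sun = 1, then scale by 1475 rpm
ring teeth: 28 + 2·26 = 80
28(ω_sun−ω_arm) = −80(ω_ring−ω_arm),  ω_ring = 0, ω_sun = 1
28(1−ω_arm) = −80(0−ω_arm)  ⇒  108·ω_arm = 28  ⇒  ω_arm = 7/27
sun–planet mesh: 28·(1−7/27) = −26·(ω_p−ω_arm)  ⇒  ω_p−ω_arm = -280/351
ω_p = 7/27 − 280/351 = -7/13
scale: ω_p = -7/13 × 1475 rpm = -794.2308 rpm

-794.2308 rpm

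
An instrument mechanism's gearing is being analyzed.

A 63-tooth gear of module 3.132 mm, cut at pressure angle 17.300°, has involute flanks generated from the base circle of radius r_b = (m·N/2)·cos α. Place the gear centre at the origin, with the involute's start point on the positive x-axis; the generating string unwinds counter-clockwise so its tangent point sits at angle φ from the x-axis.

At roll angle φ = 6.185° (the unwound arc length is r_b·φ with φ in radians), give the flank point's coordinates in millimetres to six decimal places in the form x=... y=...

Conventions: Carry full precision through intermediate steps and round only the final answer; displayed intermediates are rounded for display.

x=94.742015 y=0.039450

topology: single-mesh involute geometry — m = 3.132, N = 63
pitch radius r_p = m·N/2 = 3.132·63/2 = 98.658000
base radius r_b = r_p·cos α = 98.658000·cos 17.300° = 94.194791
roll angle φ = 6.185° = 0.10794861 rad
x = r_b·(cos φ + φ·sin φ) = 94.742015
y = r_b·(sin φ − φ·cos φ) = 0.039450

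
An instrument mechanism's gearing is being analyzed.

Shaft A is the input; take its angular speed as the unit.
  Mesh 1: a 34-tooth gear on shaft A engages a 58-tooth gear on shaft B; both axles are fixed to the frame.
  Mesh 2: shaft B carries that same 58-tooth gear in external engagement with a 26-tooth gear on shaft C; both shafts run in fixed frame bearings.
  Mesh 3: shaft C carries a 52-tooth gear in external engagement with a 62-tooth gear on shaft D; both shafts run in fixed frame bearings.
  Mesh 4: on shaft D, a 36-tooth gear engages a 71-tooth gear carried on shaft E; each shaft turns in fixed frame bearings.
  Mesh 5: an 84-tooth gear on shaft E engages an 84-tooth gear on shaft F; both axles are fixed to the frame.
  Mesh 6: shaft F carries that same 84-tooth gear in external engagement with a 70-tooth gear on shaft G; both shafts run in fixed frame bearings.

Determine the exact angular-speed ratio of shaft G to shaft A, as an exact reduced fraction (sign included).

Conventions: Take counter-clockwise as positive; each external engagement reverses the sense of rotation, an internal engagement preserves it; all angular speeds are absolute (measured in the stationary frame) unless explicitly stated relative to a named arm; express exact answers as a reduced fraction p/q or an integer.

7344/11005

class = fixed-axis compound train [6 meshes; 6 ratios multiply, 6 sense flips]
mesh 1 [34T→58T]: running ratio 17/29, sense −
mesh 2 [58T→26T]: running ratio 17/13, sense +
mesh 3 [52T→62T]: running ratio 34/31, sense −
mesh 4 [36T→71T]: running ratio 1224/2201, sense +
mesh 5 [84T→84T]: running ratio 1224/2201, sense −
mesh 6 [84T→70T]: running ratio 7344/11005, sense +
ω_out/ω_in = 7344/11005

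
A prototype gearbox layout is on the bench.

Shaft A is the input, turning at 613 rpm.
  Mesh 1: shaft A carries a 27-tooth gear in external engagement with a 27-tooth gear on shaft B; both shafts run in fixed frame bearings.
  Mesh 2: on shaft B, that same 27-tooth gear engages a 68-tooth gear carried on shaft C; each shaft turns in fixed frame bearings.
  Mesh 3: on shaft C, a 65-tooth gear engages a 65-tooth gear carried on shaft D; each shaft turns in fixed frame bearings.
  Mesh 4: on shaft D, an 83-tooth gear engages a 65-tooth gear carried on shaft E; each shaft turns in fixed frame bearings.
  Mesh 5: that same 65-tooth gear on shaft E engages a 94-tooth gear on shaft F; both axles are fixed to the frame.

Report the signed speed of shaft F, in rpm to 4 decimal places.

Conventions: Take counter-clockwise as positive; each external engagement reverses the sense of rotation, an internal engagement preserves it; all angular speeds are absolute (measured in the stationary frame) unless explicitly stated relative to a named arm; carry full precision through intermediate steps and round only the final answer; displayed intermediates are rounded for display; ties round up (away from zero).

5-mesh fixed-axis compound train (all bearings frame-fixed)
mesh 1 [27T→27T]: ω = 613.0000×27/27 = 613.0000 rpm, sense flips to −
mesh 2 [27T→68T]: ω = 613.0000×27/68 = 243.3971 rpm, sense flips to +
mesh 3 [65T→65T]: ω = 243.3971×65/65 = 243.3971 rpm, sense flips to −
mesh 4 [83T→65T]: ω = 243.3971×83/65 = 310.7993 rpm, sense flips to +
mesh 5 [65T→94T]: ω = 310.7993×65/94 = 214.9144 rpm, sense flips to −
signed output speed = -214.9144 rpm

-214.9144 rpm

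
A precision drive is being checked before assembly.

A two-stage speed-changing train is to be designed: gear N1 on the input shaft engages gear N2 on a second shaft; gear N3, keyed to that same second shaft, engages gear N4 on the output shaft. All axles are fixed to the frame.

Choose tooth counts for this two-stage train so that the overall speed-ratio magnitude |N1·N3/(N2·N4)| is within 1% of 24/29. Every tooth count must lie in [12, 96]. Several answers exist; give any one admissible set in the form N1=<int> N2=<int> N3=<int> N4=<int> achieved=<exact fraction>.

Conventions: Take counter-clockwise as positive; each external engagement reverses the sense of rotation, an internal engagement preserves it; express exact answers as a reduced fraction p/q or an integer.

design class (target 24/29): fixed-axis compound train
target = 24/29 in lowest terms: an exact hit needs N1·N3 = k·24 and N2·N4 = k·29 for one integer k, every count in [12, 96]; additionally prefer no 1:1 stage (N1 ≠ N2, N3 ≠ N4)
k = 1…11: no 1:1-free in-range split of k·24 and k·29 into factor pairs; take k = 12
k = 12: N1·N3 = 288 = 12·24, N2·N4 = 348 = 29·12
achieved = 12·24/(29·12) = 24/29; |achieved − target| = 0 ≤ 6/725 ✓

N1=12 N2=29 N3=24 N4=12 achieved=24/29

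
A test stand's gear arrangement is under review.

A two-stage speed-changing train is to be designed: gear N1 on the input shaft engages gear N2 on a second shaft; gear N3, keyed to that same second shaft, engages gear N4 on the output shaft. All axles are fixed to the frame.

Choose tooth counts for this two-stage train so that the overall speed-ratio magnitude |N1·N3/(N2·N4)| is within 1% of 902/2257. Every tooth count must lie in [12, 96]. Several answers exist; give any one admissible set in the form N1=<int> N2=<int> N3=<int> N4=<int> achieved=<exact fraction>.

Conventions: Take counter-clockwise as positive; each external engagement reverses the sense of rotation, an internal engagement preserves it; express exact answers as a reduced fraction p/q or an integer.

2-stage fixed-axis compound train for ratio 902/2257
target = 902/2257 in lowest terms: an exact hit needs N1·N3 = k·902 and N2·N4 = k·2257 for one integer k, every count in [12, 96]; additionally prefer no 1:1 stage (N1 ≠ N2, N3 ≠ N4)
k = 1: N1·N3 = 902 = 22·41, N2·N4 = 2257 = 37·61
achieved = 22·41/(37·61) = 902/2257; |achieved − target| = 0 ≤ 451/112850 ✓

N1=22 N2=37 N3=41 N4=61 achieved=902/2257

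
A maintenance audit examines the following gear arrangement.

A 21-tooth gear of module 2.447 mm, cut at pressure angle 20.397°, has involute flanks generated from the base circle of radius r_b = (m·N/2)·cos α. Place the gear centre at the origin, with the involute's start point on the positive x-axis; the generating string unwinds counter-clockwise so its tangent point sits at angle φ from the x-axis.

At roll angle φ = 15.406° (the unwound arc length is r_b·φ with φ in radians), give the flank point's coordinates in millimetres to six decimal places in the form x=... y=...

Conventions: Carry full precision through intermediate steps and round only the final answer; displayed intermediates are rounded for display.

recognized (one wheel, involute flank): single-mesh tooth geometry, m = 2.447, N = 21
pitch radius r_p = m·N/2 = 2.447·21/2 = 25.693500
base radius r_b = r_p·cos α = 25.693500·cos 20.397° = 24.082524
roll angle φ = 15.406° = 0.26888542 rad
x = r_b·(cos φ + φ·sin φ) = 24.937427
y = r_b·(sin φ − φ·cos φ) = 0.154931

x=24.937427 y=0.154931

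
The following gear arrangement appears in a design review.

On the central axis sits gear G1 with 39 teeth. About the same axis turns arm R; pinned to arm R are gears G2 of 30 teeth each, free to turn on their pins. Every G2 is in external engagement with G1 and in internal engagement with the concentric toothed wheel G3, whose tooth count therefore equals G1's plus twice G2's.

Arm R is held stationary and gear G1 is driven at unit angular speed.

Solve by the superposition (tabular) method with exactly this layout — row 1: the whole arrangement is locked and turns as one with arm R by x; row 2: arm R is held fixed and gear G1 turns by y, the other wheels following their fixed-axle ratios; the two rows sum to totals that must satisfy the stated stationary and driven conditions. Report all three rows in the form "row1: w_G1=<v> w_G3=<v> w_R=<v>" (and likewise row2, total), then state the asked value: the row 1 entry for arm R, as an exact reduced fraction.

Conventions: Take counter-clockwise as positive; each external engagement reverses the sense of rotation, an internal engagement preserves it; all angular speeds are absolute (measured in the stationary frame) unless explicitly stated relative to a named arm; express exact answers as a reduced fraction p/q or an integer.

row1: w_G1=0 w_G3=0 w_R=0
row2: w_G1=1 w_G3=-13/33 w_R=0
total: w_G1=1 w_G3=-13/33 w_R=0
asked value: 0

topology: planetary set — G1 39T / G2 30T / G3 99T, arm = carrier (Willis)
row 1: whole set turns with the arm by x
row 2 — arm fixed, fixed-axis ratios: sun y, ring −(39/99)·y, arm 0
boundary: total ω_arm = x = 0 and total ω_sun = x + y = 1  ⇒  y = 1, x = 0
row 2 ring = −(39/99)·1 = -13/33
totals (row 1 + row 2): sun 0 + 1 = 1, ring 0 + (-13/33) = -13/33, arm 0 + 0 = 0
asked cell (row1, arm) = 0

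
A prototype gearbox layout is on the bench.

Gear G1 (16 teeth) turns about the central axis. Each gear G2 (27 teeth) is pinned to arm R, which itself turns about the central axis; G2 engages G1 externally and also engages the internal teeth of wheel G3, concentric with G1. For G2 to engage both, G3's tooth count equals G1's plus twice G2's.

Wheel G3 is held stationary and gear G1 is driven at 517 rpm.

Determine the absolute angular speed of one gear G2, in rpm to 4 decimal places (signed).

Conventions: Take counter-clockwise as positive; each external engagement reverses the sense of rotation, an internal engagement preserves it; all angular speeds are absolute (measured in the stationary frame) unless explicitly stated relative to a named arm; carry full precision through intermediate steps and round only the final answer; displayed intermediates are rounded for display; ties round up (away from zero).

recognized (axles ride arm R): planetary set, 16/27/70 teeth
normalise by the input: solve with ω_sun = 1, then scale by 517 rpm
ring teeth: 16 + 2·27 = 70
16(ω_sun−ω_arm) = −70(ω_ring−ω_arm),  ω_ring = 0, ω_sun = 1
16(1−ω_arm) = −70(0−ω_arm)  ⇒  86·ω_arm = 16  ⇒  ω_arm = 8/43
sun–planet mesh: 16·(1−8/43) = −27·(ω_p−ω_arm)  ⇒  ω_p−ω_arm = -560/1161
ω_p = 8/43 − 560/1161 = -8/27
scale: ω_p = -8/27 × 517 rpm = -153.1852 rpm

-153.1852 rpm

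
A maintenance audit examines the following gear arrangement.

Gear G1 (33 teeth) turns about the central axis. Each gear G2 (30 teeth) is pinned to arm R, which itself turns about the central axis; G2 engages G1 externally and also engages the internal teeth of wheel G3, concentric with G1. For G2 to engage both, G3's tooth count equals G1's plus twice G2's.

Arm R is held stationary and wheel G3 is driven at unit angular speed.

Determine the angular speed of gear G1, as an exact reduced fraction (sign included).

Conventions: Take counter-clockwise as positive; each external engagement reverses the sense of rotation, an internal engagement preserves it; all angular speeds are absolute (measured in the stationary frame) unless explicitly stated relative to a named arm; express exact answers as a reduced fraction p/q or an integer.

topology: planetary set — G1 33T / G2 30T / G3 93T, arm = carrier (Willis)
ring teeth: 33 + 2·30 = 93
33(ω_sun−ω_arm) = −93(ω_ring−ω_arm),  ω_arm = 0, ω_ring = 1
ω_sun = 0 − (93/33)(1−0) = -31/11
exact speed ratio = -31/11

-31/11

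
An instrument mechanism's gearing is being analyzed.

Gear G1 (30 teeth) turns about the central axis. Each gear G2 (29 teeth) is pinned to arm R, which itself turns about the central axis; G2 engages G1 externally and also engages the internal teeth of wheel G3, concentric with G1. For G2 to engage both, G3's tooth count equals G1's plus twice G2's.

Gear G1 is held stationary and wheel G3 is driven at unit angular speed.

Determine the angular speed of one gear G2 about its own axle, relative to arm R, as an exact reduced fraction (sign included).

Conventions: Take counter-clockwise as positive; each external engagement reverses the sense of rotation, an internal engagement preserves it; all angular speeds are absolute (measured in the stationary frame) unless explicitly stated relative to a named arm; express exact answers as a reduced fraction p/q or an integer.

1320/1711

recognized (axles ride arm R): planetary set, 30/29/88 teeth
ring teeth: 30 + 2·29 = 88
30(ω_sun−ω_arm) = −88(ω_ring−ω_arm),  ω_sun = 0, ω_ring = 1
30(0−ω_arm) = −88(1−ω_arm)  ⇒  118·ω_arm = 88  ⇒  ω_arm = 44/59
sun–planet mesh: 30·(0−44/59) = −29·(ω_p−ω_arm)  ⇒  ω_p−ω_arm = 1320/1711
exact speed ratio = 1320/1711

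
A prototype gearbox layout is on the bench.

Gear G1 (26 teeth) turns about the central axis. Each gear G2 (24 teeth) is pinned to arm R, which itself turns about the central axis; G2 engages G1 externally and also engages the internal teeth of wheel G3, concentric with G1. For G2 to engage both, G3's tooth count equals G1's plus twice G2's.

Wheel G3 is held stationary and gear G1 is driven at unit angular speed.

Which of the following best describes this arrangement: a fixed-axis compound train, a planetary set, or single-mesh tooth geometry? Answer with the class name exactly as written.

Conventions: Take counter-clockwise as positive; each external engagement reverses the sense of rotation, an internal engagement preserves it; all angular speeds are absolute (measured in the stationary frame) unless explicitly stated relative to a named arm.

planetary set

recognized (axles ride arm R): planetary set, 26/24/74 teeth
classification: planetary set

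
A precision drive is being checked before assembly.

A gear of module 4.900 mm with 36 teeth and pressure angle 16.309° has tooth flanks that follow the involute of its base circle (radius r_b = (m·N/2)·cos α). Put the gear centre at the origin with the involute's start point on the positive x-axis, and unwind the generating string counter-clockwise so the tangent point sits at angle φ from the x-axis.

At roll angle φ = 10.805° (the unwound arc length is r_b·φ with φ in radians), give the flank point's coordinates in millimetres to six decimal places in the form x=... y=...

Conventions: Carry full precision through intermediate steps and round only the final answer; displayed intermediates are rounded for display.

x=86.142822 y=0.188570

topology: single-mesh involute geometry — m = 4.900, N = 36
pitch radius r_p = m·N/2 = 4.900·36/2 = 88.200000
base radius r_b = r_p·cos α = 88.200000·cos 16.309° = 84.650937
roll angle φ = 10.805° = 0.18858283 rad
x = r_b·(cos φ + φ·sin φ) = 86.142822
y = r_b·(sin φ − φ·cos φ) = 0.188570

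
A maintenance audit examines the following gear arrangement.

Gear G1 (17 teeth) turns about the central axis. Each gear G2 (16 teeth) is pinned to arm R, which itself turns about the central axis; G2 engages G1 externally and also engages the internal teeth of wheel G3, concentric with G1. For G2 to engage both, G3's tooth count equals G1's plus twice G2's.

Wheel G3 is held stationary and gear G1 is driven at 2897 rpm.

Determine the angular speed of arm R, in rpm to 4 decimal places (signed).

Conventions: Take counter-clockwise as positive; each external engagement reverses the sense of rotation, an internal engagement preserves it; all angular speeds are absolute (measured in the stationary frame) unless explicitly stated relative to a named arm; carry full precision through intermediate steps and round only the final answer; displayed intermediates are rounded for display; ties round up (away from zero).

recognized (axles ride arm R): planetary set, 17/16/49 teeth
normalise by the input: solve with ω_sun = 1, then scale by 2897 rpm
ring teeth: 17 + 2·16 = 49
17(ω_sun−ω_arm) = −49(ω_ring−ω_arm),  ω_ring = 0, ω_sun = 1
17(1−ω_arm) = −49(0−ω_arm)  ⇒  66·ω_arm = 17  ⇒  ω_arm = 17/66
scale: ω_arm = 17/66 × 2897 rpm = +746.1970 rpm

+746.1970 rpm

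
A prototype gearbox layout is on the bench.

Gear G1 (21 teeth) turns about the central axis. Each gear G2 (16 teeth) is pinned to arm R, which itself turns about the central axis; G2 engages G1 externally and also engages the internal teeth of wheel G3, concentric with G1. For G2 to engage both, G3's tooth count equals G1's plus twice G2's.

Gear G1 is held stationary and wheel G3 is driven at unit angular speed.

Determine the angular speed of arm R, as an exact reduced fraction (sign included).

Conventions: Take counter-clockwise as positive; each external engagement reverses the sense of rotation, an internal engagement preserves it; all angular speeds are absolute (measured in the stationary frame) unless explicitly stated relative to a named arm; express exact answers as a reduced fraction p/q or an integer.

53/74

planetary set (21T centre, 16T on arm, 53T internal) — Willis relation
ring teeth: 21 + 2·16 = 53
21(ω_sun−ω_arm) = −53(ω_ring−ω_arm),  ω_sun = 0, ω_ring = 1
21(0−ω_arm) = −53(1−ω_arm)  ⇒  74·ω_arm = 53  ⇒  ω_arm = 53/74
exact speed ratio = 53/74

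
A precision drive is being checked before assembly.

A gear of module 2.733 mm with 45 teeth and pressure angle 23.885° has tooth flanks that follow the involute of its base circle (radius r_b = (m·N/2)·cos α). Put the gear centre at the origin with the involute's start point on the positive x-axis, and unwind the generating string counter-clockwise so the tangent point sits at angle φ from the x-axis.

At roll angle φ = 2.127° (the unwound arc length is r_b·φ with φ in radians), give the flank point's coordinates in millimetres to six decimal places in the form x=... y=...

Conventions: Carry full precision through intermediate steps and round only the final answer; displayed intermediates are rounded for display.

x=56.265012 y=0.000959

topology: single-mesh involute geometry — m = 2.733, N = 45
pitch radius r_p = m·N/2 = 2.733·45/2 = 61.492500
base radius r_b = r_p·cos α = 61.492500·cos 23.885° = 56.226282
roll angle φ = 2.127° = 0.03712315 rad
x = r_b·(cos φ + φ·sin φ) = 56.265012
y = r_b·(sin φ − φ·cos φ) = 0.000959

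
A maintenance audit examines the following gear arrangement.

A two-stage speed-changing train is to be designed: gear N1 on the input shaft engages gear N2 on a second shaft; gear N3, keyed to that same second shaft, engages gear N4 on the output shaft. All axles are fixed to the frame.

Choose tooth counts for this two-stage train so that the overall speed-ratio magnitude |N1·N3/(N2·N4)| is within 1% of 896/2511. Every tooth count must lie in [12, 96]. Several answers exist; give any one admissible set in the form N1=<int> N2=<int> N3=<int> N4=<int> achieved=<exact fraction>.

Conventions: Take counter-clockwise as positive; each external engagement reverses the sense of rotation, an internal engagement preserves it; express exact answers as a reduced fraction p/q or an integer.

class = fixed-axis compound train [2-stage, 896/2511 wanted]
target = 896/2511 in lowest terms: an exact hit needs N1·N3 = k·896 and N2·N4 = k·2511 for one integer k, every count in [12, 96]; additionally prefer no 1:1 stage (N1 ≠ N2, N3 ≠ N4)
k = 1: N1·N3 = 896 = 14·64, N2·N4 = 2511 = 27·93
achieved = 14·64/(27·93) = 896/2511; |achieved − target| = 0 ≤ 224/62775 ✓

N1=14 N2=27 N3=64 N4=93 achieved=896/2511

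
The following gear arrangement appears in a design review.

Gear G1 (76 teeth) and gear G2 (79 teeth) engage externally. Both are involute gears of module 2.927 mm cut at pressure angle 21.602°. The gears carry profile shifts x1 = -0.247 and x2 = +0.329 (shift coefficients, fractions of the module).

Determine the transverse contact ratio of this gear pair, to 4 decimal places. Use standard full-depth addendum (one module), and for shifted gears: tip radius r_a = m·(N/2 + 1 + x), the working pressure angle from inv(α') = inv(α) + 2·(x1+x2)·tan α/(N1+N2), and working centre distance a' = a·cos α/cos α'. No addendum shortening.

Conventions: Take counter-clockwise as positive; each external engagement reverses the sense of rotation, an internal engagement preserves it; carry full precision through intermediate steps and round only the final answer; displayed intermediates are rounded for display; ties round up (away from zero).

class = single-mesh tooth geometry [involute pair 76T × 79T, m = 2.927]
base radii: r_b1 = 103.413890, r_b2 = 107.496017
tip radii: r_a1 = 113.430031, r_a2 = 119.506483
inv(α') = inv(21.602°) + 2·(-0.247+0.329)·tan α/(76+79) = 0.01936132  ⇒  α' = 21.75392°
a' = a·cos α / cos α' = 226.8425·cos 21.602°/cos 21.75392° = 227.081712
action lengths: √(r_a1²−r_b1²) = 46.604069, √(r_a2²−r_b2²) = 52.214995
base pitch p_b = π·m·cos α = 8.549587
CR = (46.604069 + 52.214995 − 227.081712·sin 21.75392°)/8.549587 = 1.714448
contact ratio ≈ 1.7144

1.7144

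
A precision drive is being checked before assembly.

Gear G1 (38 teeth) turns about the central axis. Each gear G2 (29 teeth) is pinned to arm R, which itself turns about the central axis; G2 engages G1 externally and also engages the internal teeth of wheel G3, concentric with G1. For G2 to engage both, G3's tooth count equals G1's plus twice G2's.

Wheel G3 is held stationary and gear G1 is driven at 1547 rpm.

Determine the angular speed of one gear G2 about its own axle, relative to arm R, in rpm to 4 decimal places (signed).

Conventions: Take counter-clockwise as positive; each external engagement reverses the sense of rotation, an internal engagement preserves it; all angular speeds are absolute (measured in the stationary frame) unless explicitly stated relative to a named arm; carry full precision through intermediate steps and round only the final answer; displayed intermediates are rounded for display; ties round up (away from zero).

topology: planetary set — G1 38T / G2 29T / G3 96T, arm = carrier (Willis)
normalise by the input: solve with ω_sun = 1, then scale by 1547 rpm
ring teeth: 38 + 2·29 = 96
38(ω_sun−ω_arm) = −96(ω_ring−ω_arm),  ω_ring = 0, ω_sun = 1
38(1−ω_arm) = −96(0−ω_arm)  ⇒  134·ω_arm = 38  ⇒  ω_arm = 19/67
sun–planet mesh: 38·(1−19/67) = −29·(ω_p−ω_arm)  ⇒  ω_p−ω_arm = -1824/1943
scale: ω_p−ω_arm = -1824/1943 × 1547 rpm = -1452.2532 rpm

-1452.2532 rpm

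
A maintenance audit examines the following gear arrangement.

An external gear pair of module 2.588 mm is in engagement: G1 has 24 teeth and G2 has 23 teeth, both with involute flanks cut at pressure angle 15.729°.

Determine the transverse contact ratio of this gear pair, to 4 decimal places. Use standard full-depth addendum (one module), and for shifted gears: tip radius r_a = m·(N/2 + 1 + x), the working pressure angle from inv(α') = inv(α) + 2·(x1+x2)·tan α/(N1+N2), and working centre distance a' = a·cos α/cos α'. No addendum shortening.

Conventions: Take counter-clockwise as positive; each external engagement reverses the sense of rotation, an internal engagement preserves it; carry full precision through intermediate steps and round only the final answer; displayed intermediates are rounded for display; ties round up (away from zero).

1.7862

class = single-mesh tooth geometry [involute pair 24T × 23T, m = 2.588]
base radii: r_b1 = 29.893098, r_b2 = 28.647552
tip radii: r_a1 = 33.644000, r_a2 = 32.350000
no profile shift: α' = α, a' = a
action lengths: √(r_a1²−r_b1²) = 15.437664, √(r_a2²−r_b2²) = 15.027983
base pitch p_b = π·m·cos α = 7.825995
CR = (15.437664 + 15.027983 − 60.818000·sin 15.72900°)/7.825995 = 1.786180
contact ratio ≈ 1.7862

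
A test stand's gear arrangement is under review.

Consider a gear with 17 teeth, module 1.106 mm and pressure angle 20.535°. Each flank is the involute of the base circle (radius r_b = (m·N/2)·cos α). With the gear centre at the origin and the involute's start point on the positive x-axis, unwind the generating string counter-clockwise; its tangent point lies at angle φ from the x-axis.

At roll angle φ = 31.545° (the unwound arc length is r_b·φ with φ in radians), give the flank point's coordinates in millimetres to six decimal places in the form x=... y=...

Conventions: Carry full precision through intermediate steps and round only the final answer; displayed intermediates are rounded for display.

x=10.038504 y=0.475054

class = single-mesh tooth geometry [base-circle involute, m = 1.106, 17T]
pitch radius r_p = m·N/2 = 1.106·17/2 = 9.401000
base radius r_b = r_p·cos α = 9.401000·cos 20.535° = 8.803642
roll angle φ = 31.545° = 0.55056411 rad
x = r_b·(cos φ + φ·sin φ) = 10.038504
y = r_b·(sin φ − φ·cos φ) = 0.475054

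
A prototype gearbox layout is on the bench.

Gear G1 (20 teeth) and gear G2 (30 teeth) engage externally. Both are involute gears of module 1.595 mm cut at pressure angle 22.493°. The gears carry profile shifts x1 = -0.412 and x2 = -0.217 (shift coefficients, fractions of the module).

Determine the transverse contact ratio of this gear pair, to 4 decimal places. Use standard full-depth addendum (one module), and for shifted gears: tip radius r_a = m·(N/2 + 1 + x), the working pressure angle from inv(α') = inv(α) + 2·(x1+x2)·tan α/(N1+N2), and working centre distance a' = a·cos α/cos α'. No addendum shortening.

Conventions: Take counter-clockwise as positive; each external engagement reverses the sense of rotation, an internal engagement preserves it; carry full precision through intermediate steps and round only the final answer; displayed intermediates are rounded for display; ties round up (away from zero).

class = single-mesh tooth geometry [involute pair 20T × 30T, m = 1.595]
base radii: r_b1 = 14.736624, r_b2 = 22.104936
tip radii: r_a1 = 16.887860, r_a2 = 25.173885
inv(α') = inv(22.493°) + 2·(-0.412-0.217)·tan α/(20+30) = 0.01107551  ⇒  α' = 18.16929°
a' = a·cos α / cos α' = 39.8750·cos 22.493°/cos 18.16929° = 38.774904
action lengths: √(r_a1²−r_b1²) = 8.248135, √(r_a2²−r_b2²) = 12.045592
base pitch p_b = π·m·cos α = 4.629647
CR = (8.248135 + 12.045592 − 38.774904·sin 18.16929°)/4.629647 = 1.771780
contact ratio ≈ 1.7718

1.7718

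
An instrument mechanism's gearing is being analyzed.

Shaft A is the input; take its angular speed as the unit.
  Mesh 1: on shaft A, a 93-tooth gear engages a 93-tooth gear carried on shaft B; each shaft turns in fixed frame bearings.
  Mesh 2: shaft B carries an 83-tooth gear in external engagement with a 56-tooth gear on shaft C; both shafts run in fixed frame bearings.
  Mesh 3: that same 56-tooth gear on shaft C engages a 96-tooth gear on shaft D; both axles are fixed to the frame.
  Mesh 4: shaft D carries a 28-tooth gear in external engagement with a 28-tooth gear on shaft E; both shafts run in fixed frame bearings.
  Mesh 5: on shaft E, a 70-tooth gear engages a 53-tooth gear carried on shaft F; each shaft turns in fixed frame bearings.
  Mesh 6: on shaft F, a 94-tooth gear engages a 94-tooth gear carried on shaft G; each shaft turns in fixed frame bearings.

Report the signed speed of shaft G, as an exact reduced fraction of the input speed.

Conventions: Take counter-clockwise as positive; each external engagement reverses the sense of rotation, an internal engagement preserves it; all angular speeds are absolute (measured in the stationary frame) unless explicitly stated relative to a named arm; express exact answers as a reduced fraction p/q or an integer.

2905/2544

6-mesh fixed-axis compound train (all bearings frame-fixed)
mesh 1 [93T→93T]: |ω|/ω_in = 1×93/93 = 1, sense flips to −
mesh 2 [83T→56T]: |ω|/ω_in = 1×83/56 = 83/56, sense flips to +
mesh 3 [56T→96T]: |ω|/ω_in = (83/56)×56/96 = 83/96, sense flips to −
mesh 4 [28T→28T]: |ω|/ω_in = (83/96)×28/28 = 83/96, sense flips to +
mesh 5 [70T→53T]: |ω|/ω_in = (83/96)×70/53 = 2905/2544, sense flips to −
mesh 6 [94T→94T]: |ω|/ω_in = (2905/2544)×94/94 = 2905/2544, sense flips to +
signed output speed (× input speed) = 2905/2544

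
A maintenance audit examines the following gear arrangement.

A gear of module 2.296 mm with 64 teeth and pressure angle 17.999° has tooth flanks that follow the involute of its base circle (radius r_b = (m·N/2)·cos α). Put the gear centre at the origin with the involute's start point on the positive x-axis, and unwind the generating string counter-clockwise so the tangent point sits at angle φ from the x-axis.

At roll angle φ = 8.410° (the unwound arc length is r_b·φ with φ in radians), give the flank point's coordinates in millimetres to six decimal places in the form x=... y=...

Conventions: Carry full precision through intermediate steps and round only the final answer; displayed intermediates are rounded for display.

class = single-mesh tooth geometry [base-circle involute, m = 2.296, 64T]
pitch radius r_p = m·N/2 = 2.296·64/2 = 73.472000
base radius r_b = r_p·cos α = 73.472000·cos 17.999° = 69.876421
roll angle φ = 8.410° = 0.14678219 rad
x = r_b·(cos φ + φ·sin φ) = 70.625115
y = r_b·(sin φ − φ·cos φ) = 0.073501

x=70.625115 y=0.073501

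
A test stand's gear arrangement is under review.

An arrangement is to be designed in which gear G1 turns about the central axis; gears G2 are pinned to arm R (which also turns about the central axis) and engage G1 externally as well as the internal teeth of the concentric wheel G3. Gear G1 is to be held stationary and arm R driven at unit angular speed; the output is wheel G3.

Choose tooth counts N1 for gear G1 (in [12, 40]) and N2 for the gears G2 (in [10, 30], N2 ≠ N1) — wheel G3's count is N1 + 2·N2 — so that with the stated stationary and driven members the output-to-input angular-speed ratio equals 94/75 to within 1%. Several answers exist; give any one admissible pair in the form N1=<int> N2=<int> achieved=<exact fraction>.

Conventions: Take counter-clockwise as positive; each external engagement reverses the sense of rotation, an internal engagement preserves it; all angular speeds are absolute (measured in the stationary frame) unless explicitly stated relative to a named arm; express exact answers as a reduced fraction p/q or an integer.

topology: planetary set — design target 94/75, arm = carrier (Willis)
Willis with ω_sun = 0: ω_ring/ω_arm = (N1+N3)/N3; set equal to 94/75  ⇒  N3/N1 = 1/(94/75 − 1) = 75/19
N3 = N1 + 2·N2  ⇒  N2/N1 = (N3/N1 − 1)/2 = (75/19 − 1)/2 = 28/19
smallest multiple with N1 ≥ 12 and N2 ≥ 10: k = 1  ⇒  N1 = 1·19 = 19, N2 = 1·28 = 28 (N1 ≤ 40, N2 ≤ 30, N2 ≠ N1 ✓), N3 = 19 + 2·28 = 75
check: (N1+N3)/N3 with N1 = 19, N3 = 75 gives 94/75; |achieved − target| = 0 ≤ 47/3750 ✓

N1=19 N2=28 achieved=94/75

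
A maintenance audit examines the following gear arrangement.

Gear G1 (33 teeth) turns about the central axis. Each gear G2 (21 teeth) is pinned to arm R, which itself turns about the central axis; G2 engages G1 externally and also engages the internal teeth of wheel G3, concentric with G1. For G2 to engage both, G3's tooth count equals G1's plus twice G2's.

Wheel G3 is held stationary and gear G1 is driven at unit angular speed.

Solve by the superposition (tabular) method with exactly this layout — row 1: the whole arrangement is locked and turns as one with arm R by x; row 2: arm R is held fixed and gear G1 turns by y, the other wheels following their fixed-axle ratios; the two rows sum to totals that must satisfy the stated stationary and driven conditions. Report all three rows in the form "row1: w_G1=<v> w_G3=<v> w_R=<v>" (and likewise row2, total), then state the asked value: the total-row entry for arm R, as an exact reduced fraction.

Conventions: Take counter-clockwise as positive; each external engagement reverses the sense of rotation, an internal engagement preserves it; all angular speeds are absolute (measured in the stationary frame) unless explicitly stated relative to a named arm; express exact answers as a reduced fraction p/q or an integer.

class = planetary set [G3 = 33+2·21 = 75; Willis about the carrier]
row 1 — lock + rotate with arm: ω_sun = ω_ring = ω_arm = x
row 2 — arm fixed, fixed-axis ratios: sun y, ring −(33/75)·y, arm 0
boundary: total ω_ring = x − (33/75)·y = 0 and total ω_sun = x + y = 1  ⇒  y = 25/36, x = 11/36
row 2 ring = −(33/75)·25/36 = -11/36
totals (row 1 + row 2): sun 11/36 + 25/36 = 1, ring 11/36 + (-11/36) = 0, arm 11/36 + 0 = 11/36
asked cell (total, arm) = 11/36

row1: w_G1=11/36 w_G3=11/36 w_R=11/36
row2: w_G1=25/36 w_G3=-11/36 w_R=0
total: w_G1=1 w_G3=0 w_R=11/36
asked value: 11/36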